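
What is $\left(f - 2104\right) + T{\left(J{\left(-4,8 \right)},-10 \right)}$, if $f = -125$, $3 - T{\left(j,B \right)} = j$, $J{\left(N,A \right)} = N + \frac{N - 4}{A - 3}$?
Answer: $- \frac{11102}{5} \approx -2220.4$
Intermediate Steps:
$J{\left(N,A \right)} = N + \frac{-4 + N}{-3 + A}$
$T{\left(j,B \right)} = 3 - j$
$\left(f - 2104\right) + T{\left(J{\left(-4,8 \right)},-10 \right)} = \left(-125 - 2104\right) - \left(-3 + \frac{-4 - -8 + 8 \left(-4\right)}{-3 + 8}\right) = -2229 - \left(-3 + \frac{-4 + 8 - 32}{5}\right) = -2229 - \left(-3 + \frac{1}{5} \left(-28\right)\right) = -2229 + \left(3 - - \frac{28}{5}\right) = -2229 + \left(3 + \frac{28}{5}\right) = -2229 + \frac{43}{5} = - \frac{11102}{5}$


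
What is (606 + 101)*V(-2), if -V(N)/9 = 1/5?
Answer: -6363/5 ≈ -1272.6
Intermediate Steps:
V(N) = -9/5
(606 + 101)*V(-2) = (606 + 101)*(-9/5) = 707*(-9/5) = -6363/5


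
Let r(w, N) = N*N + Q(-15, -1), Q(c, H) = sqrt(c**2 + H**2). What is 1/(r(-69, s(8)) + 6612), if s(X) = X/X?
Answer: 6613/43731543 - sqrt(226)/43731543 ≈ 0.00015087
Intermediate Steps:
s(X) = 1
Q(c, H) = sqrt(H**2 + c**2)
r(w, N) = sqrt(226) + N**2 (r(w, N) = N*N + sqrt((-1)**2 + (-15)**2) = N**2 + sqrt(1 + 225) = N**2 + sqrt(226) = sqrt(226) + N**2)
1/(r(-69, s(8)) + 6612) = 1/((sqrt(226) + 1**2) + 6612) = 1/((sqrt(226) + 1) + 6612) = 1/((1 + sqrt(226)) + 6612) = 1/(6613 + sqrt(226))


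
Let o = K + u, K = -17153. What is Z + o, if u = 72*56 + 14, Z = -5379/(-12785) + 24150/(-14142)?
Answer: -395008330537/30134245 ≈ -13108.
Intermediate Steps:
Z = -38781322/30134245 (Z = -5379*(-1/12785) + 24150*(-1/14142) = 5379/12785 - 4025/2357 = -38781322/30134245 ≈ -1.2870)
u = 4046 (u = 4032 + 14 = 4046)
o = -13107 (o = -17153 + 4046 = -13107)
Z + o = -38781322/30134245 - 13107 = -395008330537/30134245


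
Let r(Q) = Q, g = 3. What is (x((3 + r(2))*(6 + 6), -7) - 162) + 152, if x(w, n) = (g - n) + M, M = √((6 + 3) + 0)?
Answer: 3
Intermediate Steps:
M = 3 (M = √(9 + 0) = √9 = 3)
x(w, n) = 6 - n (x(w, n) = (3 - n) + 3 = 6 - n)
(x((3 + r(2))*(6 + 6), -7) - 162) + 152 = ((6 - 1*(-7)) - 162) + 152 = ((6 + 7) - 162) + 152 = (13 - 162) + 152 = -149 + 152 = 3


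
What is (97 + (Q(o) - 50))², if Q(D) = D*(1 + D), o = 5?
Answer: 5929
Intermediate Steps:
(97 + (Q(o) - 50))² = (97 + (5*(1 + 5) - 50))² = (97 + (5*6 - 50))² = (97 + (30 - 50))² = (97 - 20)² = 77² = 5929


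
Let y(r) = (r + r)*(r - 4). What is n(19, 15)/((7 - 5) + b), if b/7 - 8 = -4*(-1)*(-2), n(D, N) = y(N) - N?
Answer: 315/2 ≈ 157.50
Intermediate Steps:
y(r) = 2*r*(-4 + r) (y(r) = (2*r)*(-4 + r) = 2*r*(-4 + r))
n(D, N) = -N + 2*N*(-4 + N) (n(D, N) = 2*N*(-4 + N) - N = -N + 2*N*(-4 + N))
b = 0 (b = 56 + 7*(-4*(-1)*(-2)) = 56 + 7*(4*(-2)) = 56 + 7*(-8) = 56 - 56 = 0)
n(19, 15)/((7 - 5) + b) = (15*(-9 + 2*15))/((7 - 5) + 0) = (15*(-9 + 30))/(2 + 0) = (15*21)/2 = (1/2)*315 = 315/2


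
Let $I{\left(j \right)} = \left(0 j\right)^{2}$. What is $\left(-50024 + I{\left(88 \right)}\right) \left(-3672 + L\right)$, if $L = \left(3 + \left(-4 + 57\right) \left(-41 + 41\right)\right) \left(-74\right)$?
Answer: $194793456$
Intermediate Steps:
$I{\left(j \right)} = 0$ ($I{\left(j \right)} = 0^{2} = 0$)
$L = -222$ ($L = \left(3 + 53 \cdot 0\right) \left(-74\right) = \left(3 + 0\right) \left(-74\right) = 3 \left(-74\right) = -222$)
$\left(-50024 + I{\left(88 \right)}\right) \left(-3672 + L\right) = \left(-50024 + 0\right) \left(-3672 - 222\right) = \left(-50024\right) \left(-3894\right) = 194793456$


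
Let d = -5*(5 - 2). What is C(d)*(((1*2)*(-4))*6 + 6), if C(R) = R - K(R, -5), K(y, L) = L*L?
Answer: 1680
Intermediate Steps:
K(y, L) = L²
d = -15 (d = -5*3 = -15)
C(R) = -25 + R (C(R) = R - 1*(-5)² = R - 1*25 = R - 25 = -25 + R)
C(d)*(((1*2)*(-4))*6 + 6) = (-25 - 15)*(((1*2)*(-4))*6 + 6) = -40*((2*(-4))*6 + 6) = -40*(-8*6 + 6) = -40*(-48 + 6) = -40*(-42) = 1680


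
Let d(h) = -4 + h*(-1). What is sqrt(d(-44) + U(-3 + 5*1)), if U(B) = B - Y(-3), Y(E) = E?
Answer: 3*sqrt(5) ≈ 6.7082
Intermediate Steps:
d(h) = -4 - h
U(B) = 3 + B (U(B) = B - 1*(-3) = B + 3 = 3 + B)
sqrt(d(-44) + U(-3 + 5*1)) = sqrt((-4 - 1*(-44)) + (3 + (-3 + 5*1))) = sqrt((-4 + 44) + (3 + (-3 + 5))) = sqrt(40 + (3 + 2)) = sqrt(40 + 5) = sqrt(45) = 3*sqrt(5)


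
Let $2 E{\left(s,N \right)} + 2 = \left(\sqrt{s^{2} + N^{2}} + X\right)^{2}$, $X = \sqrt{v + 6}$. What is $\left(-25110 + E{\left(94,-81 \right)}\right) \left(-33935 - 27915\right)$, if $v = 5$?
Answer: $1076622950 - 61850 \sqrt{169367} \approx 1.0512 \cdot 10^{9}$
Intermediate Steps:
$X = \sqrt{11}$ ($X = \sqrt{5 + 6} = \sqrt{11} \approx 3.3166$)
$E{\left(s,N \right)} = -1 + \frac{\left(\sqrt{11} + \sqrt{N^{2} + s^{2}}\right)^{2}}{2}$ ($E{\left(s,N \right)} = -1 + \frac{\left(\sqrt{s^{2} + N^{2}} + \sqrt{11}\right)^{2}}{2} = -1 + \frac{\left(\sqrt{N^{2} + s^{2}} + \sqrt{11}\right)^{2}}{2} = -1 + \frac{\left(\sqrt{11} + \sqrt{N^{2} + s^{2}}\right)^{2}}{2}$)
$\left(-25110 + E{\left(94,-81 \right)}\right) \left(-33935 - 27915\right) = \left(-25110 - \left(1 - \frac{\left(\sqrt{11} + \sqrt{\left(-81\right)^{2} + 94^{2}}\right)^{2}}{2}\right)\right) \left(-33935 - 27915\right) = \left(-25110 - \left(1 - \frac{\left(\sqrt{11} + \sqrt{6561 + 8836}\right)^{2}}{2}\right)\right) \left(-61850\right) = \left(-25110 - \left(1 - \frac{\left(\sqrt{11} + \sqrt{15397}\right)^{2}}{2}\right)\right) \left(-61850\right) = \left(-25111 + \frac{\left(\sqrt{11} + \sqrt{15397}\right)^{2}}{2}\right) \left(-61850\right) = 1553115350 - 30925 \left(\sqrt{11} + \sqrt{15397}\right)^{2}$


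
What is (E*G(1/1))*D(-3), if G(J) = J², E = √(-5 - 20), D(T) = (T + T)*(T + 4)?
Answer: -30*I ≈ -30.0*I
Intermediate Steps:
D(T) = 2*T*(4 + T) (D(T) = (2*T)*(4 + T) = 2*T*(4 + T))
E = 5*I (E = √(-25) = 5*I ≈ 5.0*I)
(E*G(1/1))*D(-3) = ((5*I)*(1/1)²)*(2*(-3)*(4 - 3)) = ((5*I)*1²)*(2*(-3)*1) = ((5*I)*1)*(-6) = (5*I)*(-6) = -30*I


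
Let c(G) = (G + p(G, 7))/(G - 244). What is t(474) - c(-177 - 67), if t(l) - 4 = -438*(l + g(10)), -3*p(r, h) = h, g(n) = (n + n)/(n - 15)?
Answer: -301373923/1464 ≈ -2.0586e+5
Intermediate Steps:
g(n) = 2*n/(-15 + n) (g(n) = (2*n)/(-15 + n) = 2*n/(-15 + n))
p(r, h) = -h/3
c(G) = (-7/3 + G)/(-244 + G) (c(G) = (G - ⅓*7)/(G - 244) = (G - 7/3)/(-244 + G) = (-7/3 + G)/(-244 + G))
t(l) = 1756 - 438*l (t(l) = 4 - 438*(l + 2*10/(-15 + 10)) = 4 - 438*(l + 2*10/(-5)) = 4 - 438*(l + 2*10*(-⅕)) = 4 - 438*(l - 4) = 4 - 438*(-4 + l) = 4 + (1752 - 438*l) = 1756 - 438*l)
t(474) - c(-177 - 67) = (1756 - 438*474) - (-7/3 + (-177 - 67))/(-244 + (-177 - 67)) = (1756 - 207612) - (-7/3 - 244)/(-244 - 244) = -205856 - (-739)/((-488)*3) = -205856 - (-1)*(-739)/(488*3) = -205856 - 1*739/1464 = -205856 - 739/1464 = -301373923/1464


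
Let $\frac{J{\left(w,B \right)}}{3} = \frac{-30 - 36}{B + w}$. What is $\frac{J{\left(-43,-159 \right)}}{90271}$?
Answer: $\frac{99}{9117371} \approx 1.0858 \cdot 10^{-5}$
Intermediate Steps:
$J{\left(w,B \right)} = - \frac{198}{B + w}$ ($J{\left(w,B \right)} = 3 \frac{-30 - 36}{B + w} = 3 \left(- \frac{66}{B + w}\right) = - \frac{198}{B + w}$)
$\frac{J{\left(-43,-159 \right)}}{90271} = \frac{\left(-198\right) \frac{1}{-159 - 43}}{90271} = - \frac{198}{-202} \cdot \frac{1}{90271} = \left(-198\right) \left(- \frac{1}{202}\right) \frac{1}{90271} = \frac{99}{101} \cdot \frac{1}{90271} = \frac{99}{9117371}$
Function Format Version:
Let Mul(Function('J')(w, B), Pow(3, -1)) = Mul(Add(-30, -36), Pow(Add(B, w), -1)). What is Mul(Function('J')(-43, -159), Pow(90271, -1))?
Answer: Rational(99, 9117371) ≈ 1.0858e-5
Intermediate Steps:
Function('J')(w, B) = Mul(-198, Pow(Add(B, w), -1)) (Function('J')(w, B) = Mul(3, Mul(Add(-30, -36), Pow(Add(B, w), -1))) = Mul(3, Mul(-66, Pow(Add(B, w), -1))) = Mul(-198, Pow(Add(B, w), -1)))
Mul(Function('J')(-43, -159), Pow(90271, -1)) = Mul(Mul(-198, Pow(Add(-159, -43), -1)), Pow(90271, -1)) = Mul(Mul(-198, Pow(-202, -1)), Rational(1, 90271)) = Mul(Mul(-198, Rational(-1, 202)), Rational(1, 90271)) = Mul(Rational(99, 101), Rational(1, 90271)) = Rational(99, 9117371)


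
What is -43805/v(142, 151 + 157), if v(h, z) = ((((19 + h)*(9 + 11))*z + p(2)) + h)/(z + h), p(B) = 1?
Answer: -19712250/991903 ≈ -19.873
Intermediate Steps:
v(h, z) = (1 + h + z*(380 + 20*h))/(h + z) (v(h, z) = ((((19 + h)*(9 + 11))*z + 1) + h)/(z + h) = ((((19 + h)*20)*z + 1) + h)/(h + z) = (((380 + 20*h)*z + 1) + h)/(h + z) = ((z*(380 + 20*h) + 1) + h)/(h + z) = ((1 + z*(380 + 20*h)) + h)/(h + z) = (1 + h + z*(380 + 20*h))/(h + z))
-43805/v(142, 151 + 157) = -43805*(142 + (151 + 157))/(1 + 142 + 380*(151 + 157) + 20*142*(151 + 157)) = -43805*(142 + 308)/(1 + 142 + 380*308 + 20*142*308) = -43805*450/(1 + 142 + 117040 + 874720) = -43805/((1/450)*991903) = -43805/991903/450 = -43805*450/991903 = -19712250/991903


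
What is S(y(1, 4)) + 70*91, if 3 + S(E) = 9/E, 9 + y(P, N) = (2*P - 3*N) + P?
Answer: 12733/2 ≈ 6366.5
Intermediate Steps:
y(P, N) = -9 - 3*N + 3*P (y(P, N) = -9 + ((2*P - 3*N) + P) = -9 + ((-3*N + 2*P) + P) = -9 + (-3*N + 3*P) = -9 - 3*N + 3*P)
S(E) = -3 + 9/E
S(y(1, 4)) + 70*91 = (-3 + 9/(-9 - 3*4 + 3*1)) + 70*91 = (-3 + 9/(-9 - 12 + 3)) + 6370 = (-3 + 9/(-18)) + 6370 = (-3 + 9*(-1/18)) + 6370 = (-3 - ½) + 6370 = -7/2 + 6370 = 12733/2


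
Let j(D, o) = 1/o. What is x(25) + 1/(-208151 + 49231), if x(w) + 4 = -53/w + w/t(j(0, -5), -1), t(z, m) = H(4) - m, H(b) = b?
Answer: -889957/794600 ≈ -1.1200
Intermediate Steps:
t(z, m) = 4 - m
x(w) = -4 - 53/w + w/5 (x(w) = -4 + (-53/w + w/(4 - 1*(-1))) = -4 + (-53/w + w/(4 + 1)) = -4 + (-53/w + w/5) = -4 - 53/w + w/5)
x(25) + 1/(-208151 + 49231) = (-4 - 53/25 + (⅕)*25) + 1/(-208151 + 49231) = (-4 - 53*1/25 + 5) + 1/(-158920) = (-4 - 53/25 + 5) - 1/158920 = -28/25 - 1/158920 = -889957/794600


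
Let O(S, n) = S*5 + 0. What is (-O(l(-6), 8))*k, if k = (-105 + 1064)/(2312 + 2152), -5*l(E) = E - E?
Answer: 0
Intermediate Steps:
l(E) = 0 (l(E) = -(E - E)/5 = -⅕*0 = 0)
O(S, n) = 5*S (O(S, n) = 5*S + 0 = 5*S)
k = 959/4464 ≈ 0.21483
(-O(l(-6), 8))*k = -5*0*(959/4464) = -1*0*(959/4464) = 0*(959/4464) = 0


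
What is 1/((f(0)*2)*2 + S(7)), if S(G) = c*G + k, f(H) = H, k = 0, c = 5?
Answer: 1/35 ≈ 0.028571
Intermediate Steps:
S(G) = 5*G (S(G) = 5*G + 0 = 5*G)
1/((f(0)*2)*2 + S(7)) = 1/((0*2)*2 + 5*7) = 1/(0*2 + 35) = 1/(0 + 35) = 1/35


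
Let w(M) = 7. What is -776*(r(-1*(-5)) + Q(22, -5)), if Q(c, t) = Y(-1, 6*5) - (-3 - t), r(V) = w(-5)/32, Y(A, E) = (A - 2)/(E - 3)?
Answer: 52865/36 ≈ 1468.5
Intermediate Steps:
Y(A, E) = (-2 + A)/(-3 + E)
r(V) = 7/32
Q(c, t) = 26/9 + t (Q(c, t) = (-2 - 1)/(-3 + 6*5) - (-3 - t) = -3/(-3 + 30) + (3 + t) = -3/27 + (3 + t) = (1/27)*(-3) + (3 + t) = -1/9 + (3 + t) = 26/9 + t)
-776*(r(-1*(-5)) + Q(22, -5)) = -776*(7/32 + (26/9 - 5)) = -776*(7/32 - 19/9) = -776*(-545/288) = 52865/36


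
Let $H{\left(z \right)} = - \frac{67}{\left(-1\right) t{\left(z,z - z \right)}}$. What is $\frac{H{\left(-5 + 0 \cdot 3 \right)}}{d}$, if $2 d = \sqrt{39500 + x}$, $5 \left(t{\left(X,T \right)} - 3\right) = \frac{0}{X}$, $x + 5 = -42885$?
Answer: $- \frac{67 i \sqrt{3390}}{5085} \approx - 0.76716 i$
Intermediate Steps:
$x = -42890$ ($x = -5 - 42885 = -42890$)
$t{\left(X,T \right)} = 3$ ($t{\left(X,T \right)} = 3 + \frac{0 \frac{1}{X}}{5} = 3 + \frac{1}{5} \cdot 0 = 3 + 0 = 3$)
$H{\left(z \right)} = \frac{67}{3}$ ($H{\left(z \right)} = - \frac{67}{\left(-1\right) 3} = - \frac{67}{-3} = \left(-67\right) \left(- \frac{1}{3}\right) = \frac{67}{3}$)
$d = \frac{i \sqrt{3390}}{2}$ ($d = \frac{\sqrt{39500 - 42890}}{2} = \frac{\sqrt{-3390}}{2} = \frac{i \sqrt{3390}}{2} \approx 29.112 i$)
$\frac{H{\left(-5 + 0 \cdot 3 \right)}}{d} = \frac{67}{3 \frac{i \sqrt{3390}}{2}} = \frac{67 \left(- \frac{i \sqrt{3390}}{1695}\right)}{3} = - \frac{67 i \sqrt{3390}}{5085}$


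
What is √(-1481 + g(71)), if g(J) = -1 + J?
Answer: I*√1411 ≈ 37.563*I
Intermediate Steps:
√(-1481 + g(71)) = √(-1481 + (-1 + 71)) = √(-1481 + 70) = √(-1411) = I*√1411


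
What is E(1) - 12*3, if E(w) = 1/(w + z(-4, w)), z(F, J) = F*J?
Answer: -109/3 ≈ -36.333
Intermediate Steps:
E(w) = -1/(3*w) (E(w) = 1/(w - 4*w) = 1/(-3*w) = -1/(3*w))
E(1) - 12*3 = -⅓/1 - 12*3 = -⅓*1 - 36 = -⅓ - 36 = -109/3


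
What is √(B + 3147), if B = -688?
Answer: √2459 ≈ 49.588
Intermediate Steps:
√(B + 3147) = √(-688 + 3147) = √2459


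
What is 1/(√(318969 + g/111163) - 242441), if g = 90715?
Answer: -26950468883/6533863168821741 - 23*√7450997769514/6533863168821741 ≈ -4.1343e-6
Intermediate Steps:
1/(√(318969 + g/111163) - 242441) = 1/(√(318969 + 90715/111163) - 242441) = 1/(√(35457641662/111163) - 242441) = 1/(23*√7450997769514/111163 - 242441) = 1/(-242441 + 23*√7450997769514/111163)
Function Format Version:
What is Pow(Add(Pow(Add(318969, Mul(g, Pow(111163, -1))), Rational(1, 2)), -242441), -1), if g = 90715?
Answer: Add(Rational(-26950468883, 6533863168821741), Mul(Rational(-23, 6533863168821741), Pow(7450997769514, Rational(1, 2)))) ≈ -4.1343e-6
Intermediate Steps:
Pow(Add(Pow(Add(318969, Mul(g, Pow(111163, -1))), Rational(1, 2)), -242441), -1) = Pow(Add(Pow(Add(318969, Mul(90715, Pow(111163, -1))), Rational(1, 2)), -242441), -1) = Pow(Add(Pow(Add(318969, Mul(90715, Rational(1, 111163))), Rational(1, 2)), -242441), -1) = Pow(Add(Pow(Add(318969, Rational(90715, 111163)), Rational(1, 2)), -242441), -1) = Pow(Add(Pow(Rational(35457641662, 111163), Rational(1, 2)), -242441), -1) = Pow(Add(Mul(Rational(23, 111163), Pow(7450997769514, Rational(1, 2))), -242441), -1) = Pow(Add(-242441, Mul(Rational(23, 111163), Pow(7450997769514, Rational(1, 2)))), -1)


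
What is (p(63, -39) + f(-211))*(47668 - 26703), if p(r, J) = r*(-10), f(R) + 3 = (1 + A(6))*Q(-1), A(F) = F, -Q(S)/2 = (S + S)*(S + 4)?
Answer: -11509785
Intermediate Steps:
Q(S) = -4*S*(4 + S) (Q(S) = -2*(S + S)*(S + 4) = -2*2*S*(4 + S) = -4*S*(4 + S))
f(R) = 81 (f(R) = -3 + (1 + 6)*(-4*(-1)*(4 - 1)) = -3 + 7*(-4*(-1)*3) = -3 + 7*12 = -3 + 84 = 81)
p(r, J) = -10*r
(p(63, -39) + f(-211))*(47668 - 26703) = (-10*63 + 81)*(47668 - 26703) = (-630 + 81)*20965 = -549*20965 = -11509785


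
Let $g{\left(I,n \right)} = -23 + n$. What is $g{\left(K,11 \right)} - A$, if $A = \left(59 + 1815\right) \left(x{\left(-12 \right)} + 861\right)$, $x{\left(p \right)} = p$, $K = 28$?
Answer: $-1591038$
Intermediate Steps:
$A = 1591026$ ($A = \left(59 + 1815\right) \left(-12 + 861\right) = 1874 \cdot 849 = 1591026$)
$g{\left(K,11 \right)} - A = \left(-23 + 11\right) - 1591026 = -12 - 1591026 = -1591038$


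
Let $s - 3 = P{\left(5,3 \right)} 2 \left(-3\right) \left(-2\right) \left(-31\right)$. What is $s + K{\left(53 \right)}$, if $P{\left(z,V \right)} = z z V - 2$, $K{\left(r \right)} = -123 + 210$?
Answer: $-27066$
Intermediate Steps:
$K{\left(r \right)} = 87$
$P{\left(z,V \right)} = -2 + V z^{2}$ ($P{\left(z,V \right)} = z^{2} V - 2 = V z^{2} - 2 = -2 + V z^{2}$)
$s = -27153$ ($s = 3 + \left(-2 + 3 \cdot 5^{2}\right) 2 \left(-3\right) \left(-2\right) \left(-31\right) = 3 + \left(-2 + 3 \cdot 25\right) \left(\left(-6\right) \left(-2\right)\right) \left(-31\right) = 3 + \left(-2 + 75\right) 12 \left(-31\right) = 3 + 73 \cdot 12 \left(-31\right) = 3 + 876 \left(-31\right) = 3 - 27156 = -27153$)
$s + K{\left(53 \right)} = -27153 + 87 = -27066$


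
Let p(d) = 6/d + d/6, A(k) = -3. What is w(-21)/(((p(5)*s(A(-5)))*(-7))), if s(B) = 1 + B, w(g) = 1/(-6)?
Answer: -5/854 ≈ -0.0058548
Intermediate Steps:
p(d) = 6/d + d/6 (p(d) = 6/d + d*(⅙) = 6/d + d/6)
w(g) = -⅙
w(-21)/(((p(5)*s(A(-5)))*(-7))) = -(-1/(7*(1 - 3)*(6/5 + (⅙)*5)))/6 = -1/(14*(6*(⅕) + ⅚))/6 = -1/(14*(6/5 + ⅚))/6 = -1/(6*(((61/30)*(-2))*(-7))) = -1/(6*((-61/15*(-7)))) = -1/(6*427/15) = -⅙*15/427 = -5/854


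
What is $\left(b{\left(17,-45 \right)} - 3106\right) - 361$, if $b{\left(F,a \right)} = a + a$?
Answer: $-3557$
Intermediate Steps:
$b{\left(F,a \right)} = 2 a$
$\left(b{\left(17,-45 \right)} - 3106\right) - 361 = \left(2 \left(-45\right) - 3106\right) - 361 = \left(-90 - 3106\right) - 361 = -3196 - 361 = -3557$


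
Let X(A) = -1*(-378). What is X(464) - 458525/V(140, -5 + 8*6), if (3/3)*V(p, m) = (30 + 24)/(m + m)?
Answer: -19706369/27 ≈ -7.2987e+5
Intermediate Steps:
V(p, m) = 27/m (V(p, m) = (30 + 24)/(m + m) = 54/((2*m)) = 54*(1/(2*m)) = 27/m)
X(A) = 378
X(464) - 458525/V(140, -5 + 8*6) = 378 - 458525/(27/(-5 + 8*6)) = 378 - 458525/(27/(-5 + 48)) = 378 - 458525/(27/43) = 378 - 458525/(27*(1/43)) = 378 - 458525/27/43 = 378 - 458525*43/27 = 378 - 19716575/27 = -19706369/27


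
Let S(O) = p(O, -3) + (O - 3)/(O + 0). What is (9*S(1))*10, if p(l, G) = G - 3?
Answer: -720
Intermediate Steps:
p(l, G) = -3 + G
S(O) = -6 + (-3 + O)/O (S(O) = (-3 - 3) + (O - 3)/(O + 0) = -6 + (-3 + O)/O)
(9*S(1))*10 = (9*(-5 - 3/1))*10 = (9*(-5 - 3*1))*10 = (9*(-5 - 3))*10 = (9*(-8))*10 = -72*10 = -720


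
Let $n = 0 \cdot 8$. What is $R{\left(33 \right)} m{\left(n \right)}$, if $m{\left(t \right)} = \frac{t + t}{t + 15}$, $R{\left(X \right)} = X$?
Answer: $0$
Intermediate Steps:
$n = 0$
$m{\left(t \right)} = \frac{2 t}{15 + t}$
$R{\left(33 \right)} m{\left(n \right)} = 33 \cdot 2 \cdot 0 \frac{1}{15 + 0} = 33 \cdot 2 \cdot 0 \cdot \frac{1}{15} = 33 \cdot 0 = 0$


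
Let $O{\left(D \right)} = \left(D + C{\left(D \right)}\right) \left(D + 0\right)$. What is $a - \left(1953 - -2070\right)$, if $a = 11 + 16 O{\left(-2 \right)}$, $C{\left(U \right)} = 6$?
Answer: $-4140$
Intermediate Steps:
$O{\left(D \right)} = D \left(6 + D\right)$ ($O{\left(D \right)} = \left(D + 6\right) \left(D + 0\right) = \left(6 + D\right) D = D \left(6 + D\right)$)
$a = -117$ ($a = 11 + 16 \left(- 2 \left(6 - 2\right)\right) = 11 + 16 \left(\left(-2\right) 4\right) = 11 + 16 \left(-8\right) = 11 - 128 = -117$)
$a - \left(1953 - -2070\right) = -117 - \left(1953 - -2070\right) = -117 - \left(1953 + 2070\right) = -117 - 4023 = -4140$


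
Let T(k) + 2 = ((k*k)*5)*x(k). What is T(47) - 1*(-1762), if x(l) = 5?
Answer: 56985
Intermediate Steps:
T(k) = -2 + 25*k**2 (T(k) = -2 + ((k*k)*5)*5 = -2 + (k**2*5)*5 = -2 + (5*k**2)*5 = -2 + 25*k**2)
T(47) - 1*(-1762) = (-2 + 25*47**2) - 1*(-1762) = (-2 + 25*2209) + 1762 = (-2 + 55225) + 1762 = 55223 + 1762 = 56985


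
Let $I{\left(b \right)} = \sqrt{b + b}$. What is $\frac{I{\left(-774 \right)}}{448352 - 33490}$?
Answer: $\frac{3 i \sqrt{43}}{207431} \approx 9.4838 \cdot 10^{-5} i$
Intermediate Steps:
$I{\left(b \right)} = \sqrt{2} \sqrt{b}$ ($I{\left(b \right)} = \sqrt{2 b} = \sqrt{2} \sqrt{b}$)
$\frac{I{\left(-774 \right)}}{448352 - 33490} = \frac{\sqrt{2} \sqrt{-774}}{448352 - 33490} = \frac{\sqrt{2} \cdot 3 i \sqrt{86}}{414862} = 6 i \sqrt{43} \cdot \frac{1}{414862} = \frac{3 i \sqrt{43}}{207431}$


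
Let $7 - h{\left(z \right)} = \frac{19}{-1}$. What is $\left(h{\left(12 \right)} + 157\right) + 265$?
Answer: $448$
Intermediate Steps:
$h{\left(z \right)} = 26$ ($h{\left(z \right)} = 7 - \frac{19}{-1} = 7 - 19 \left(-1\right) = 7 - -19 = 7 + 19 = 26$)
$\left(h{\left(12 \right)} + 157\right) + 265 = \left(26 + 157\right) + 265 = 183 + 265 = 448$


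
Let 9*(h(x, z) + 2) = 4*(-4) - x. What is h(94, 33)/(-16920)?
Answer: 16/19035 ≈ 0.00084056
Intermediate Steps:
h(x, z) = -34/9 - x/9 (h(x, z) = -2 + (4*(-4) - x)/9 = -2 + (-16 - x)/9 = -2 + (-16/9 - x/9) = -34/9 - x/9)
h(94, 33)/(-16920) = (-34/9 - 1/9*94)/(-16920) = (-34/9 - 94/9)*(-1/16920) = -128/9*(-1/16920) = 16/19035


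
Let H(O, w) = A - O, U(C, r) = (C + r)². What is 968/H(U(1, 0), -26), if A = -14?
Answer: -968/15 ≈ -64.533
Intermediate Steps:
H(O, w) = -14 - O
968/H(U(1, 0), -26) = 968/(-14 - (1 + 0)²) = 968/(-14 - 1*1²) = 968/(-14 - 1*1) = 968/(-14 - 1) = 968/(-15) = 968*(-1/15) = -968/15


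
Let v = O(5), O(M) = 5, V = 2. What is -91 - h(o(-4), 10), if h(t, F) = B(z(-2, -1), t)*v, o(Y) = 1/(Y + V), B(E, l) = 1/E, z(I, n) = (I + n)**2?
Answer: -824/9 ≈ -91.556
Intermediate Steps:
v = 5
o(Y) = 1/(2 + Y) (o(Y) = 1/(Y + 2) = 1/(2 + Y))
h(t, F) = 5/9 (h(t, F) = 5/(-2 - 1)**2 = 5/(-3)**2 = 5/9)
-91 - h(o(-4), 10) = -91 - 1*5/9 = -91 - 5/9 = -824/9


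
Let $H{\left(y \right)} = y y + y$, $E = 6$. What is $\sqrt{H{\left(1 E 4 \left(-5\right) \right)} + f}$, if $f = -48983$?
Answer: $i \sqrt{34703} \approx 186.29 i$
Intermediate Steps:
$H{\left(y \right)} = y + y^{2}$ ($H{\left(y \right)} = y^{2} + y = y + y^{2}$)
$\sqrt{H{\left(1 E 4 \left(-5\right) \right)} + f} = \sqrt{1 \cdot 6 \cdot 4 \left(-5\right) \left(1 + 1 \cdot 6 \cdot 4 \left(-5\right)\right) - 48983} = \sqrt{6 \left(-20\right) \left(1 + 6 \left(-20\right)\right) - 48983} = \sqrt{- 120 \left(1 - 120\right) - 48983} = \sqrt{\left(-120\right) \left(-119\right) - 48983} = \sqrt{14280 - 48983} = \sqrt{-34703} = i \sqrt{34703}$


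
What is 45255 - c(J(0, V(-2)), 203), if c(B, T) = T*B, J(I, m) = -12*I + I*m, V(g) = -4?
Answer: 45255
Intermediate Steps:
c(B, T) = B*T
45255 - c(J(0, V(-2)), 203) = 45255 - 0*(-12 - 4)*203 = 45255 - 0*(-16)*203 = 45255 - 0*203 = 45255 - 1*0 = 45255 + 0 = 45255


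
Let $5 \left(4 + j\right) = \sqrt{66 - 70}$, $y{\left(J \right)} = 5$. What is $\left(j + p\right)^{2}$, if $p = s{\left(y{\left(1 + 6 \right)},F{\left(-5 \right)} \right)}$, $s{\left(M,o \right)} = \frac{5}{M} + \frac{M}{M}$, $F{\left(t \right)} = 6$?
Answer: $\frac{96}{25} - \frac{8 i}{5} \approx 3.84 - 1.6 i$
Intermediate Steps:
$s{\left(M,o \right)} = 1 + \frac{5}{M}$ ($s{\left(M,o \right)} = \frac{5}{M} + 1 = 1 + \frac{5}{M}$)
$p = 2$ ($p = \frac{5 + 5}{5} = \frac{1}{5} \cdot 10 = 2$)
$j = -4 + \frac{2 i}{5}$ ($j = -4 + \frac{\sqrt{66 - 70}}{5} = -4 + \frac{\sqrt{-4}}{5} = -4 + \frac{2 i}{5} \approx -4.0 + 0.4 i$)
$\left(j + p\right)^{2} = \left(\left(-4 + \frac{2 i}{5}\right) + 2\right)^{2} = \left(-2 + \frac{2 i}{5}\right)^{2}$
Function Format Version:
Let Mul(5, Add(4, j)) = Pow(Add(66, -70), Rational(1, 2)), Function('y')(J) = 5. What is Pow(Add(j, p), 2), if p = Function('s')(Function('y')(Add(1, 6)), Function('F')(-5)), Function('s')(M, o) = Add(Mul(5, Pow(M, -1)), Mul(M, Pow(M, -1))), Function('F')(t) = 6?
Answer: Add(Rational(96, 25), Mul(Rational(-8, 5), I)) ≈ Add(3.8400, Mul(-1.6000, I))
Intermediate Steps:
Function('s')(M, o) = Add(1, Mul(5, Pow(M, -1))) (Function('s')(M, o) = Add(Mul(5, Pow(M, -1)), 1) = Add(1, Mul(5, Pow(M, -1))))
p = 2 (p = Mul(Pow(5, -1), Add(5, 5)) = Mul(Rational(1, 5), 10) = 2)
j = Add(-4, Mul(Rational(2, 5), I)) (j = Add(-4, Mul(Rational(1, 5), Pow(Add(66, -70), Rational(1, 2)))) = Add(-4, Mul(Rational(1, 5), Pow(-4, Rational(1, 2)))) = Add(-4, Mul(Rational(1, 5), Mul(2, I))) = Add(-4, Mul(Rational(2, 5), I)) ≈ Add(-4.0000, Mul(0.40000, I)))
Pow(Add(j, p), 2) = Pow(Add(Add(-4, Mul(Rational(2, 5), I)), 2), 2) = Pow(Add(-2, Mul(Rational(2, 5), I)), 2)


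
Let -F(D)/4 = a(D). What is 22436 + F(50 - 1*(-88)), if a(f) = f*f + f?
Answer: -54292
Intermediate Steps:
a(f) = f + f² (a(f) = f² + f = f + f²)
F(D) = -4*D*(1 + D)
22436 + F(50 - 1*(-88)) = 22436 - 4*(50 - 1*(-88))*(1 + (50 - 1*(-88))) = 22436 - 4*(50 + 88)*(1 + (50 + 88)) = 22436 - 4*138*(1 + 138) = 22436 - 4*138*139 = 22436 - 76728 = -54292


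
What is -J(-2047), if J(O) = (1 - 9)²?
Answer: -64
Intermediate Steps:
J(O) = 64 (J(O) = (-8)² = 64)
-J(-2047) = -1*64 = -64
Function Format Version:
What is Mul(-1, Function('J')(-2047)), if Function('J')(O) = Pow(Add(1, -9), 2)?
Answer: -64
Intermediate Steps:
Function('J')(O) = 64 (Function('J')(O) = Pow(-8, 2) = 64)
Mul(-1, Function('J')(-2047)) = Mul(-1, 64) = -64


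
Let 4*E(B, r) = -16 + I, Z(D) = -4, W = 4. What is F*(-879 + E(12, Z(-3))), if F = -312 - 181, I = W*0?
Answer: 435319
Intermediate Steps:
I = 0 (I = 4*0 = 0)
E(B, r) = -4 (E(B, r) = (-16 + 0)/4 = (1/4)*(-16) = -4)
F = -493
F*(-879 + E(12, Z(-3))) = -493*(-879 - 4) = -493*(-883) = 435319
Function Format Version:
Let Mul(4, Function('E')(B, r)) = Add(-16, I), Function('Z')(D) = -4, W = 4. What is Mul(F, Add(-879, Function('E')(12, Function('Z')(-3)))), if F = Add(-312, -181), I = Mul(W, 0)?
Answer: 435319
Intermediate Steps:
I = 0 (I = Mul(4, 0) = 0)
Function('E')(B, r) = -4 (Function('E')(B, r) = Mul(Rational(1, 4), Add(-16, 0)) = Mul(Rational(1, 4), -16) = -4)
F = -493
Mul(F, Add(-879, Function('E')(12, Function('Z')(-3)))) = Mul(-493, Add(-879, -4)) = Mul(-493, -883) = 435319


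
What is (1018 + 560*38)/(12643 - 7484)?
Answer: 22298/5159 ≈ 4.3222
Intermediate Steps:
(1018 + 560*38)/(12643 - 7484) = (1018 + 21280)/5159 = 22298*(1/5159) = 22298/5159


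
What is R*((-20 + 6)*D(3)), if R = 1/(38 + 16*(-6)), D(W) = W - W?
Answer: 0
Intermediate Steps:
D(W) = 0
R = -1/58 (R = 1/(38 - 96) = 1/(-58) = -1/58 ≈ -0.017241)
R*((-20 + 6)*D(3)) = -(-20 + 6)*0/58 = -(-7)*0/29 = -1/58*0 = 0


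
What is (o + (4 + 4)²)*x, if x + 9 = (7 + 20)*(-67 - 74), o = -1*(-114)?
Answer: -679248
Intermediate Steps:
o = 114
x = -3816 (x = -9 + (7 + 20)*(-67 - 74) = -9 + 27*(-141) = -9 - 3807 = -3816)
(o + (4 + 4)²)*x = (114 + (4 + 4)²)*(-3816) = (114 + 8²)*(-3816) = (114 + 64)*(-3816) = 178*(-3816) = -679248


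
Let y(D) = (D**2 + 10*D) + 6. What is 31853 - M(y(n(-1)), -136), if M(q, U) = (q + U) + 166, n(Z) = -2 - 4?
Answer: 31841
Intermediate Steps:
n(Z) = -6
y(D) = 6 + D**2 + 10*D
M(q, U) = 166 + U + q (M(q, U) = (U + q) + 166 = 166 + U + q)
31853 - M(y(n(-1)), -136) = 31853 - (166 - 136 + (6 + (-6)**2 + 10*(-6))) = 31853 - (166 - 136 + (6 + 36 - 60)) = 31853 - (166 - 136 - 18) = 31853 - 1*12 = 31853 - 12 = 31841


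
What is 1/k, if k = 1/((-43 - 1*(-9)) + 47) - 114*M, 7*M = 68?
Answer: -91/100769 ≈ -0.00090306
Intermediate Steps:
M = 68/7 (M = (⅐)*68 = 68/7 ≈ 9.7143)
k = -100769/91 (k = 1/((-43 - 1*(-9)) + 47) - 114*68/7 = 1/((-43 + 9) + 47) - 7752/7 = 1/(-34 + 47) - 7752/7 = 1/13 - 7752/7 = -100769/91 ≈ -1107.4)
1/k = 1/(-100769/91) = -91/100769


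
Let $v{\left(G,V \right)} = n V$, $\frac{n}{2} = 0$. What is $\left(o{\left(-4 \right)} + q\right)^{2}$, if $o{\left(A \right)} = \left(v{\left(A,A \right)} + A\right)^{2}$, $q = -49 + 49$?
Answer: $256$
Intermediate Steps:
$n = 0$ ($n = 2 \cdot 0 = 0$)
$v{\left(G,V \right)} = 0$ ($v{\left(G,V \right)} = 0 V = 0$)
$q = 0$
$o{\left(A \right)} = A^{2}$ ($o{\left(A \right)} = \left(0 + A\right)^{2} = A^{2}$)
$\left(o{\left(-4 \right)} + q\right)^{2} = \left(\left(-4\right)^{2} + 0\right)^{2} = \left(16 + 0\right)^{2} = 16^{2} = 256$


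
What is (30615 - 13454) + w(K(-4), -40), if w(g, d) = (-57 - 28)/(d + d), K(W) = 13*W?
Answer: 274593/16 ≈ 17162.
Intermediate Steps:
w(g, d) = -85/(2*d) (w(g, d) = -85*1/(2*d) = -85/(2*d))
(30615 - 13454) + w(K(-4), -40) = (30615 - 13454) - 85/2/(-40) = 17161 - 85/2*(-1/40) = 17161 + 17/16 = 274593/16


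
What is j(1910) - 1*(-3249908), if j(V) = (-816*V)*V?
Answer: -2973599692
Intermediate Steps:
j(V) = -816*V²
j(1910) - 1*(-3249908) = -816*1910² - 1*(-3249908) = -816*3648100 + 3249908 = -2976849600 + 3249908 = -2973599692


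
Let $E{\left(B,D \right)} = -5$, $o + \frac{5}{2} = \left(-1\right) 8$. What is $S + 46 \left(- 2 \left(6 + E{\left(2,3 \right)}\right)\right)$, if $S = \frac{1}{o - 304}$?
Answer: $- \frac{57870}{629} \approx -92.003$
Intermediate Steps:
$o = - \frac{21}{2}$ ($o = - \frac{5}{2} - 8 = - \frac{21}{2} \approx -10.5$)
$S = - \frac{2}{629}$ ($S = \frac{1}{- \frac{21}{2} - 304} = \frac{1}{- \frac{629}{2}} = - \frac{2}{629} \approx -0.0031797$)
$S + 46 \left(- 2 \left(6 + E{\left(2,3 \right)}\right)\right) = - \frac{2}{629} + 46 \left(- 2 \left(6 - 5\right)\right) = - \frac{2}{629} + 46 \left(\left(-2\right) 1\right) = - \frac{2}{629} + 46 \left(-2\right) = - \frac{2}{629} - 92 = - \frac{57870}{629}$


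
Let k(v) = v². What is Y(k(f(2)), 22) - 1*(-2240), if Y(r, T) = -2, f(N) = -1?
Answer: 2238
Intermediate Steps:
Y(k(f(2)), 22) - 1*(-2240) = -2 - 1*(-2240) = -2 + 2240 = 2238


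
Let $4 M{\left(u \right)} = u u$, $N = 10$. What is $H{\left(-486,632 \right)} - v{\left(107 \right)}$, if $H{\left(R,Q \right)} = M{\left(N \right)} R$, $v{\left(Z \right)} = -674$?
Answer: $-11476$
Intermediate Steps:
$M{\left(u \right)} = \frac{u^{2}}{4}$ ($M{\left(u \right)} = \frac{u u}{4} = \frac{u^{2}}{4}$)
$H{\left(R,Q \right)} = 25 R$ ($H{\left(R,Q \right)} = \frac{10^{2}}{4} R = \frac{1}{4} \cdot 100 R = 25 R$)
$H{\left(-486,632 \right)} - v{\left(107 \right)} = 25 \left(-486\right) - -674 = -12150 + 674 = -11476$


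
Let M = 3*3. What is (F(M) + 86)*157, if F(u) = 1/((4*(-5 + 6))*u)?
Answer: 486229/36 ≈ 13506.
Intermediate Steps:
M = 9
F(u) = 1/(4*u) (F(u) = 1/((4*1)*u) = 1/(4*u))
(F(M) + 86)*157 = ((1/4)/9 + 86)*157 = ((1/4)*(1/9) + 86)*157 = (1/36 + 86)*157 = (3097/36)*157 = 486229/36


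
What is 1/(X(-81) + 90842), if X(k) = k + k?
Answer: 1/90680 ≈ 1.1028e-5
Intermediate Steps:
X(k) = 2*k
1/(X(-81) + 90842) = 1/(2*(-81) + 90842) = 1/(-162 + 90842) = 1/90680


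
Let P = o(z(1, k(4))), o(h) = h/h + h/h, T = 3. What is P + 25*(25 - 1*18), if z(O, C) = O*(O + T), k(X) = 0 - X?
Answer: 177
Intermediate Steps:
k(X) = -X
z(O, C) = O*(3 + O) (z(O, C) = O*(O + 3) = O*(3 + O))
o(h) = 2 (o(h) = 1 + 1 = 2)
P = 2
P + 25*(25 - 1*18) = 2 + 25*(25 - 1*18) = 2 + 25*(25 - 18) = 2 + 25*7 = 2 + 175 = 177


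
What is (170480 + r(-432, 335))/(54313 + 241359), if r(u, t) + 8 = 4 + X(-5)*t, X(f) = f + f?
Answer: 83563/147836 ≈ 0.56524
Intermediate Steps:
X(f) = 2*f
r(u, t) = -4 - 10*t (r(u, t) = -8 + (4 + (2*(-5))*t) = -8 + (4 - 10*t) = -4 - 10*t)
(170480 + r(-432, 335))/(54313 + 241359) = (170480 + (-4 - 10*335))/(54313 + 241359) = (170480 + (-4 - 3350))/295672 = (170480 - 3354)*(1/295672) = 167126*(1/295672) = 83563/147836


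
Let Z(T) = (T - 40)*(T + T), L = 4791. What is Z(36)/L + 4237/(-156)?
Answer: -6781465/249132 ≈ -27.220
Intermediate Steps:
Z(T) = 2*T*(-40 + T) (Z(T) = (-40 + T)*(2*T) = 2*T*(-40 + T))
Z(36)/L + 4237/(-156) = (2*36*(-40 + 36))/4791 + 4237/(-156) = (2*36*(-4))*(1/4791) + 4237*(-1/156) = -288*1/4791 - 4237/156 = -96/1597 - 4237/156 = -6781465/249132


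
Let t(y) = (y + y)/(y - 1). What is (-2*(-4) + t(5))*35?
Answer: 735/2 ≈ 367.50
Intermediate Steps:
t(y) = 2*y/(-1 + y) (t(y) = (2*y)/(-1 + y) = 2*y/(-1 + y))
(-2*(-4) + t(5))*35 = (-2*(-4) + 2*5/(-1 + 5))*35 = (8 + 2*5/4)*35 = (8 + 2*5*(¼))*35 = (8 + 5/2)*35 = (21/2)*35 = 735/2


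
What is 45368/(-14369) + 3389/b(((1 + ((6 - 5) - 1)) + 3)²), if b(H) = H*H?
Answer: 37082333/3678464 ≈ 10.081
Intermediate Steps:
b(H) = H²
45368/(-14369) + 3389/b(((1 + ((6 - 5) - 1)) + 3)²) = 45368/(-14369) + 3389/((((1 + ((6 - 5) - 1)) + 3)²)²) = 45368*(-1/14369) + 3389/((((1 + (1 - 1)) + 3)²)²) = -45368/14369 + 3389/((((1 + 0) + 3)²)²) = -45368/14369 + 3389/(((1 + 3)²)²) = -45368/14369 + 3389/((4²)²) = -45368/14369 + 3389/(16²) = -45368/14369 + 3389/256 = 37082333/3678464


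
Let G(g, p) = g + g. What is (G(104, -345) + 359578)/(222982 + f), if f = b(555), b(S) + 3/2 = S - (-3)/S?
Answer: 133120820/82708137 ≈ 1.6095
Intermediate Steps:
G(g, p) = 2*g
b(S) = -3/2 + S + 3/S (b(S) = -3/2 + (S - (-3)/S) = -3/2 + (S + 3/S) = -3/2 + S + 3/S)
f = 204797/370 (f = -3/2 + 555 + 3/555 = -3/2 + 555 + 3*(1/555) = -3/2 + 555 + 1/185 = 204797/370 ≈ 553.51)
(G(104, -345) + 359578)/(222982 + f) = (2*104 + 359578)/(222982 + 204797/370) = (208 + 359578)/(82708137/370) = 359786*(370/82708137) = 133120820/82708137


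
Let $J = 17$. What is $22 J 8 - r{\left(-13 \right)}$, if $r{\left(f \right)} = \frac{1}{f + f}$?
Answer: $\frac{77793}{26} \approx 2992.0$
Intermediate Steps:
$r{\left(f \right)} = \frac{1}{2 f}$
$22 J 8 - r{\left(-13 \right)} = 22 \cdot 17 \cdot 8 - \frac{1}{2 \left(-13\right)} = 374 \cdot 8 - \frac{1}{2} \left(- \frac{1}{13}\right) = 2992 - - \frac{1}{26} = 2992 + \frac{1}{26} = \frac{77793}{26}$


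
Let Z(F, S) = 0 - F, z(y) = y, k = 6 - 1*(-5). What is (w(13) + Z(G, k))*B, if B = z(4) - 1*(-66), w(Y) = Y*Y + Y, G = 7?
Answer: 12250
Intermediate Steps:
k = 11 (k = 6 + 5 = 11)
Z(F, S) = -F
w(Y) = Y + Y**2 (w(Y) = Y**2 + Y = Y + Y**2)
B = 70 (B = 4 - 1*(-66) = 4 + 66 = 70)
(w(13) + Z(G, k))*B = (13*(1 + 13) - 1*7)*70 = (13*14 - 7)*70 = (182 - 7)*70 = 175*70 = 12250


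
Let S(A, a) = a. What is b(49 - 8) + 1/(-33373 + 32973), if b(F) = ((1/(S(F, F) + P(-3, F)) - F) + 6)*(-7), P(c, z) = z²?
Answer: 12053677/49200 ≈ 244.99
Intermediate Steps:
b(F) = -42 - 7/(F + F²) + 7*F (b(F) = ((1/(F + F²) - F) + 6)*(-7) = (6 + 1/(F + F²) - F)*(-7) = -42 - 7/(F + F²) + 7*F)
b(49 - 8) + 1/(-33373 + 32973) = 7*(-1 + (49 - 8)³ - 6*(49 - 8) - 5*(49 - 8)²)/((49 - 8)*(1 + (49 - 8))) + 1/(-33373 + 32973) = 7*(-1 + 41³ - 6*41 - 5*41²)/(41*(1 + 41)) + 1/(-400) = 7*(1/41)*(-1 + 68921 - 246 - 5*1681)/42 - 1/400 = 7*(1/41)*(1/42)*(-1 + 68921 - 246 - 8405) - 1/400 = 7*(1/41)*(1/42)*60269 - 1/400 = 60269/246 - 1/400 = 12053677/49200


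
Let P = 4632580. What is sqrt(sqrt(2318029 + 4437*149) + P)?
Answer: sqrt(4632580 + sqrt(2979142)) ≈ 2152.7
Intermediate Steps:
sqrt(sqrt(2318029 + 4437*149) + P) = sqrt(sqrt(2318029 + 4437*149) + 4632580) = sqrt(sqrt(2318029 + 661113) + 4632580) = sqrt(sqrt(2979142) + 4632580) = sqrt(4632580 + sqrt(2979142))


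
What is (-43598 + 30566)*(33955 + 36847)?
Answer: -922691664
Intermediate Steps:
(-43598 + 30566)*(33955 + 36847) = -13032*70802 = -922691664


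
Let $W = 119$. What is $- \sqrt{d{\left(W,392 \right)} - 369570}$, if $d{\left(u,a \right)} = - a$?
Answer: $- i \sqrt{369962} \approx - 608.25 i$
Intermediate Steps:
$- \sqrt{d{\left(W,392 \right)} - 369570} = - \sqrt{\left(-1\right) 392 - 369570} = - \sqrt{-392 - 369570} = - \sqrt{-369962} = - i \sqrt{369962}$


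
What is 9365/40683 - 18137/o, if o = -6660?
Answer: 266746157/90316260 ≈ 2.9535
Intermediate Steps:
9365/40683 - 18137/o = 9365/40683 - 18137/(-6660) = 9365*(1/40683) - 18137*(-1/6660) = 9365/40683 + 18137/6660 = 266746157/90316260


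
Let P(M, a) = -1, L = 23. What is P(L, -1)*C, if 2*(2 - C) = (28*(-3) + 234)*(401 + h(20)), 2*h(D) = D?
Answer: 30823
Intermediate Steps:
h(D) = D/2
C = -30823 (C = 2 - (28*(-3) + 234)*(401 + (½)*20)/2 = 2 - (-84 + 234)*(401 + 10)/2 = 2 - 75*411 = 2 - ½*61650 = 2 - 30825 = -30823)
P(L, -1)*C = -1*(-30823) = 30823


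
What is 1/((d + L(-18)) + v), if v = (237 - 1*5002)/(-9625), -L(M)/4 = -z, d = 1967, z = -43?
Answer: 1925/3456328 ≈ 0.00055695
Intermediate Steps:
L(M) = -172 (L(M) = -(-4)*(-43) = -4*43 = -172)
v = 953/1925 (v = (237 - 5002)*(-1/9625) = -4765*(-1/9625) = 953/1925 ≈ 0.49506)
1/((d + L(-18)) + v) = 1/((1967 - 172) + 953/1925) = 1/(1795 + 953/1925) = 1/(3456328/1925) = 1925/3456328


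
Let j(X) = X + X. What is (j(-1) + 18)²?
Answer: 256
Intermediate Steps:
j(X) = 2*X
(j(-1) + 18)² = (2*(-1) + 18)² = (-2 + 18)² = 16² = 256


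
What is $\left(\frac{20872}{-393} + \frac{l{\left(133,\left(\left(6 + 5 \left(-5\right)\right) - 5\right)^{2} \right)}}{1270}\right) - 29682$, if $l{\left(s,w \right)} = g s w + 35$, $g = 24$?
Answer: $- \frac{14118510049}{499110} \approx -28287.0$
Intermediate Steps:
$l{\left(s,w \right)} = 35 + 24 s w$ ($l{\left(s,w \right)} = 24 s w + 35 = 35 + 24 s w$)
$\left(\frac{20872}{-393} + \frac{l{\left(133,\left(\left(6 + 5 \left(-5\right)\right) - 5\right)^{2} \right)}}{1270}\right) - 29682 = \left(\frac{20872}{-393} + \frac{35 + 24 \cdot 133 \left(\left(6 + 5 \left(-5\right)\right) - 5\right)^{2}}{1270}\right) - 29682 = \left(20872 \left(- \frac{1}{393}\right) + \left(35 + 24 \cdot 133 \left(\left(6 - 25\right) - 5\right)^{2}\right) \frac{1}{1270}\right) - 29682 = \left(- \frac{20872}{393} + \left(35 + 24 \cdot 133 \left(-19 - 5\right)^{2}\right) \frac{1}{1270}\right) - 29682 = \left(- \frac{20872}{393} + \left(35 + 24 \cdot 133 \left(-24\right)^{2}\right) \frac{1}{1270}\right) - 29682 = \left(- \frac{20872}{393} + \left(35 + 24 \cdot 133 \cdot 576\right) \frac{1}{1270}\right) - 29682 = \left(- \frac{20872}{393} + \left(35 + 1838592\right) \frac{1}{1270}\right) - 29682 = \left(- \frac{20872}{393} + 1838627 \cdot \frac{1}{1270}\right) - 29682 = \left(- \frac{20872}{393} + \frac{1838627}{1270}\right) - 29682 = \frac{696072971}{499110} - 29682 = - \frac{14118510049}{499110}$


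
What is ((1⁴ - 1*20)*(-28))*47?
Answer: 25004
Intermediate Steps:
((1⁴ - 1*20)*(-28))*47 = ((1 - 20)*(-28))*47 = -19*(-28)*47 = 532*47 = 25004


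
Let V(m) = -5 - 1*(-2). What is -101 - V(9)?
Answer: -98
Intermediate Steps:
V(m) = -3 (V(m) = -5 + 2 = -3)
-101 - V(9) = -101 - 1*(-3) = -101 + 3 = -98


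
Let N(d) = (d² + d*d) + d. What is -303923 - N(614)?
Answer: -1058529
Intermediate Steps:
N(d) = d + 2*d² (N(d) = (d² + d²) + d = 2*d² + d = d + 2*d²)
-303923 - N(614) = -303923 - 614*(1 + 2*614) = -303923 - 614*(1 + 1228) = -303923 - 614*1229 = -303923 - 1*754606 = -303923 - 754606 = -1058529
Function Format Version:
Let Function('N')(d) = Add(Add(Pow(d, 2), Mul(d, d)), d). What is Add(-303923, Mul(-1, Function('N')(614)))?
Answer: -1058529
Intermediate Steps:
Function('N')(d) = Add(d, Mul(2, Pow(d, 2))) (Function('N')(d) = Add(Add(Pow(d, 2), Pow(d, 2)), d) = Add(Mul(2, Pow(d, 2)), d) = Add(d, Mul(2, Pow(d, 2))))
Add(-303923, Mul(-1, Function('N')(614))) = Add(-303923, Mul(-1, Mul(614, Add(1, Mul(2, 614))))) = Add(-303923, Mul(-1, Mul(614, Add(1, 1228)))) = Add(-303923, Mul(-1, Mul(614, 1229))) = Add(-303923, Mul(-1, 754606)) = Add(-303923, -754606) = -1058529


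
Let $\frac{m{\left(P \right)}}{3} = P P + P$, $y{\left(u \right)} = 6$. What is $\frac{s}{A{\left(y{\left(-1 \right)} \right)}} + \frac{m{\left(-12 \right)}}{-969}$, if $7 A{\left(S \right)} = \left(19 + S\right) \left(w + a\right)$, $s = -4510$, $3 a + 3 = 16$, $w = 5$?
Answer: $- \frac{438339}{3230} \approx -135.71$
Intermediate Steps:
$a = \frac{13}{3}$ ($a = -1 + \frac{1}{3} \cdot 16 = -1 + \frac{16}{3} = \frac{13}{3} \approx 4.3333$)
$m{\left(P \right)} = 3 P + 3 P^{2}$ ($m{\left(P \right)} = 3 \left(P P + P\right) = 3 \left(P^{2} + P\right) = 3 \left(P + P^{2}\right) = 3 P + 3 P^{2}$)
$A{\left(S \right)} = \frac{76}{3} + \frac{4 S}{3}$ ($A{\left(S \right)} = \frac{\left(19 + S\right) \left(5 + \frac{13}{3}\right)}{7} = \frac{\left(19 + S\right) \frac{28}{3}}{7} = \frac{\frac{532}{3} + \frac{28 S}{3}}{7} = \frac{76}{3} + \frac{4 S}{3}$)
$\frac{s}{A{\left(y{\left(-1 \right)} \right)}} + \frac{m{\left(-12 \right)}}{-969} = - \frac{4510}{\frac{76}{3} + \frac{4}{3} \cdot 6} + \frac{3 \left(-12\right) \left(1 - 12\right)}{-969} = - \frac{4510}{\frac{76}{3} + 8} + 3 \left(-12\right) \left(-11\right) \left(- \frac{1}{969}\right) = - \frac{4510}{\frac{100}{3}} + 396 \left(- \frac{1}{969}\right) = \left(-4510\right) \frac{3}{100} - \frac{132}{323} = - \frac{1353}{10} - \frac{132}{323} = - \frac{438339}{3230}$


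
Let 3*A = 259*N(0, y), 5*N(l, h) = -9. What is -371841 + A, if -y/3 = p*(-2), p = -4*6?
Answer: -1859982/5 ≈ -3.7200e+5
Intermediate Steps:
p = -24 (p = -1*24 = -24)
y = -144 (y = -(-72)*(-2) = -3*48 = -144)
N(l, h) = -9/5 (N(l, h) = (⅕)*(-9) = -9/5)
A = -777/5 (A = (259*(-9/5))/3 = (⅓)*(-2331/5) = -777/5 ≈ -155.40)
-371841 + A = -371841 - 777/5 = -1859982/5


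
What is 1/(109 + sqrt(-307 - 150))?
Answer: 109/12338 - I*sqrt(457)/12338 ≈ 0.0088345 - 0.0017327*I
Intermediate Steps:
1/(109 + sqrt(-307 - 150)) = 1/(109 + sqrt(-457)) = 1/(109 + I*sqrt(457))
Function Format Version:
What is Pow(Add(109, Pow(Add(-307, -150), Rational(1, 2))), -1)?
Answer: Add(Rational(109, 12338), Mul(Rational(-1, 12338), I, Pow(457, Rational(1, 2)))) ≈ Add(0.0088345, Mul(-0.0017327, I))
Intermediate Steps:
Pow(Add(109, Pow(Add(-307, -150), Rational(1, 2))), -1) = Pow(Add(109, Pow(-457, Rational(1, 2))), -1) = Pow(Add(109, Mul(I, Pow(457, Rational(1, 2)))), -1)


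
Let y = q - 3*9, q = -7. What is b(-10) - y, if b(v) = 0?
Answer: 34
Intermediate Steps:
y = -34 (y = -7 - 3*9 = -7 - 27 = -34)
b(-10) - y = 0 - 1*(-34) = 0 + 34 = 34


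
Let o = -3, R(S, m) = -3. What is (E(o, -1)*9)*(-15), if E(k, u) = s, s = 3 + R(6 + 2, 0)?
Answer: 0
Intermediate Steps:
s = 0 (s = 3 - 3 = 0)
E(k, u) = 0
(E(o, -1)*9)*(-15) = (0*9)*(-15) = 0*(-15) = 0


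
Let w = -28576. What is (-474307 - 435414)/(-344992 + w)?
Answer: 909721/373568 ≈ 2.4352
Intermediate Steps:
(-474307 - 435414)/(-344992 + w) = (-474307 - 435414)/(-344992 - 28576) = -909721/(-373568) = -909721*(-1/373568) = 909721/373568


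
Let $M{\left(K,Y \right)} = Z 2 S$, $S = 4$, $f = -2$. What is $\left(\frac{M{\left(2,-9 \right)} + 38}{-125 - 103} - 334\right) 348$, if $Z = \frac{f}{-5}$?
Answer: $- \frac{11048014}{95} \approx -1.1629 \cdot 10^{5}$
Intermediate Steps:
$Z = \frac{2}{5}$ ($Z = - \frac{2}{-5} = \left(-2\right) \left(- \frac{1}{5}\right) = \frac{2}{5} \approx 0.4$)
$M{\left(K,Y \right)} = \frac{16}{5}$ ($M{\left(K,Y \right)} = \frac{2}{5} \cdot 2 \cdot 4 = \frac{4}{5} \cdot 4 = \frac{16}{5}$)
$\left(\frac{M{\left(2,-9 \right)} + 38}{-125 - 103} - 334\right) 348 = \left(\frac{\frac{16}{5} + 38}{-125 - 103} - 334\right) 348 = \left(\frac{206}{5 \left(-228\right)} - 334\right) 348 = \left(\frac{206}{5} \left(- \frac{1}{228}\right) - 334\right) 348 = \left(- \frac{103}{570} - 334\right) 348 = \left(- \frac{190483}{570}\right) 348 = - \frac{11048014}{95}$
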